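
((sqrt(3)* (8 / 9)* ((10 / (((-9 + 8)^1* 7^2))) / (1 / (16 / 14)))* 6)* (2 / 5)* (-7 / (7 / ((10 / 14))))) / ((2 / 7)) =1280* sqrt(3) / 1029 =2.15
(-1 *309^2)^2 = 9116621361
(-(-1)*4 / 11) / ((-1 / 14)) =-56 / 11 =-5.09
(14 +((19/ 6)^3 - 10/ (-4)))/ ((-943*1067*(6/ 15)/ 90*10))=-52115/ 48296688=-0.00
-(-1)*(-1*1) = -1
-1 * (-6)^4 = -1296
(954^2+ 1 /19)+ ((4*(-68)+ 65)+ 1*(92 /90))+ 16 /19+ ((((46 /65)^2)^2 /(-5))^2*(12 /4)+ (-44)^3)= 1123448439234135219514418 /1362206575107421875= 824726.92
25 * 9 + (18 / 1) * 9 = 387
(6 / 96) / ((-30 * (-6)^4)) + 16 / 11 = 9953269 / 6842880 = 1.45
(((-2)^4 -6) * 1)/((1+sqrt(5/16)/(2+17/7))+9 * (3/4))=297910/230819 -2170 * sqrt(5)/230819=1.27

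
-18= -18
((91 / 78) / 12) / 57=7 / 4104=0.00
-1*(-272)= 272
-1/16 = -0.06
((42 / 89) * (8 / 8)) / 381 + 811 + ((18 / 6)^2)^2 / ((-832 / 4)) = 1905767833 / 2351024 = 810.61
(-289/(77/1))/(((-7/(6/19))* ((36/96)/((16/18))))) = 36992/92169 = 0.40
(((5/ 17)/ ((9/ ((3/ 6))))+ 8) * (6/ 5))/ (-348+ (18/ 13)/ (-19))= -605891/ 21923370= -0.03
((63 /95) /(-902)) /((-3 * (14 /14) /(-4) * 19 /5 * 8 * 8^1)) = -21 /5209952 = -0.00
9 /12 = 3 /4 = 0.75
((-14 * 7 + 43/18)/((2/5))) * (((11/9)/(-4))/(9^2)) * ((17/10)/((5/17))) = 5.21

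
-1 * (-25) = 25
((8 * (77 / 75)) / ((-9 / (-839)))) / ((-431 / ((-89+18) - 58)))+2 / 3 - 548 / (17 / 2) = 272612794 / 1648575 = 165.36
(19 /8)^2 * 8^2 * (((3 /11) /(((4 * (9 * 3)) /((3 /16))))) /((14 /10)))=1805 /14784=0.12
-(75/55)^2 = -225/121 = -1.86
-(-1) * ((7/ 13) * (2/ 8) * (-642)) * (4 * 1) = -4494/ 13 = -345.69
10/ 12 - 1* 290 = -1735/ 6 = -289.17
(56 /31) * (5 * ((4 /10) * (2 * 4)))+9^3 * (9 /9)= 23495 /31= 757.90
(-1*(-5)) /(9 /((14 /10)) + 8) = 35 /101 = 0.35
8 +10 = 18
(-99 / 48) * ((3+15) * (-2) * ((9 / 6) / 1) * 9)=8019 / 8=1002.38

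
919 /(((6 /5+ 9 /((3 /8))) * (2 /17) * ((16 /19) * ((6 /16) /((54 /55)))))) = 296837 /308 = 963.76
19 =19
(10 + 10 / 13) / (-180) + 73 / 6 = 12.11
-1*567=-567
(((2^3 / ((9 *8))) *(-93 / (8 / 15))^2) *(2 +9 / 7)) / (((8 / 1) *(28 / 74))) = 184007475 / 50176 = 3667.24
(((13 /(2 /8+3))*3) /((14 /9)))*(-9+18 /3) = -162 /7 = -23.14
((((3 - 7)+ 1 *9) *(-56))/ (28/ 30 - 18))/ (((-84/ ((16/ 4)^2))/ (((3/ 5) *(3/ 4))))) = -45/ 32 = -1.41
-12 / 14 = -6 / 7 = -0.86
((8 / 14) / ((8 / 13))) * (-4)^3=-59.43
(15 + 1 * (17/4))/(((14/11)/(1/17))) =121/136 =0.89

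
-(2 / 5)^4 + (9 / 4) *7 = 39311 / 2500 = 15.72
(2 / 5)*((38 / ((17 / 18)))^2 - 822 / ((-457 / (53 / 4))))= 433915671 / 660365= 657.08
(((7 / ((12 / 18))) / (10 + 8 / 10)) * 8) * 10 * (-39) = -9100 / 3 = -3033.33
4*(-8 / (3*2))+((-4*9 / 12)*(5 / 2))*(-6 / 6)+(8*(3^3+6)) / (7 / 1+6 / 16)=13439 / 354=37.96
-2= -2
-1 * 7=-7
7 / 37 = 0.19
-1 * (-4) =4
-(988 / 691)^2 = -976144 / 477481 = -2.04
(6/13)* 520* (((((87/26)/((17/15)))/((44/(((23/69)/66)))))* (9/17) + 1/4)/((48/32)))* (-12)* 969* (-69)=32116312.34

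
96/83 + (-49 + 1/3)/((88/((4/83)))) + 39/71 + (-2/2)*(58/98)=10362133/9528981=1.09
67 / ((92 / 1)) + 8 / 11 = 1473 / 1012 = 1.46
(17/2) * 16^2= 2176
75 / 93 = 25 / 31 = 0.81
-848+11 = -837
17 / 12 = 1.42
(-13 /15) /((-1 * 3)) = 13 /45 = 0.29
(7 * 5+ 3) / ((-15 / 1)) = -38 / 15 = -2.53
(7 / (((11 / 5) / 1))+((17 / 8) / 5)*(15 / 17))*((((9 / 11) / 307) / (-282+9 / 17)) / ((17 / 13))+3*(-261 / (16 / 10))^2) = 8613474326818377 / 30335726080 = 283938.29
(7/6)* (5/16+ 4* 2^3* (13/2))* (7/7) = 7777/32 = 243.03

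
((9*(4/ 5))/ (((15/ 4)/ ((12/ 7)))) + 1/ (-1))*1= 401/ 175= 2.29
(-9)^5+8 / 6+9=-177116 / 3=-59038.67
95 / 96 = 0.99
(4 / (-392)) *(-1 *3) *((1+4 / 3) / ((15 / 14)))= 1 / 15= 0.07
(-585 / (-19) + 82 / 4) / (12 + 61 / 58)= 56521 / 14383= 3.93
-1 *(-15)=15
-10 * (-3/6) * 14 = 70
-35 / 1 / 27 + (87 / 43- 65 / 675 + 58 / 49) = 516079 / 284445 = 1.81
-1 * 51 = -51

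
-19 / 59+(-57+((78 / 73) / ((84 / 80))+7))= -49.30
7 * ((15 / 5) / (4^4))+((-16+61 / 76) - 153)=-817713 / 4864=-168.12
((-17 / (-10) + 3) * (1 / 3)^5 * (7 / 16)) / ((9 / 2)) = 329 / 174960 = 0.00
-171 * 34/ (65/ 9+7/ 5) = -130815/ 194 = -674.30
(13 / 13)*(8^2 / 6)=32 / 3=10.67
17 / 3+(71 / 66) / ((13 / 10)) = 2786 / 429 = 6.49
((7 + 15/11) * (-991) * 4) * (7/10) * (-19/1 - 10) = 37015832/55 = 673015.13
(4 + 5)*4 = 36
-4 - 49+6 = -47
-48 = -48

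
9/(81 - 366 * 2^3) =-3/949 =-0.00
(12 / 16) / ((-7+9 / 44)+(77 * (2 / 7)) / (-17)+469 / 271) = -152031 / 1289009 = -0.12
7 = 7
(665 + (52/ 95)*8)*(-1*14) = -890274/ 95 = -9371.31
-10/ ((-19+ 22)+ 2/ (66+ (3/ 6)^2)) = -2650/ 803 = -3.30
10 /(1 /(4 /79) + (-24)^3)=-40 /55217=-0.00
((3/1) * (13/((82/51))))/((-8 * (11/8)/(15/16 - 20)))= 606645/14432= 42.03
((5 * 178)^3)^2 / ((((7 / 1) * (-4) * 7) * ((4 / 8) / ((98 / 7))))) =-496981290961000000 / 7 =-70997327280142857.14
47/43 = 1.09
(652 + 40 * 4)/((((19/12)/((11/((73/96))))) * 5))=10289664/6935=1483.73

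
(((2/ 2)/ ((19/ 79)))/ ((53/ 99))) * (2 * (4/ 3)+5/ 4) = 122529/ 4028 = 30.42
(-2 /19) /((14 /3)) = -3 /133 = -0.02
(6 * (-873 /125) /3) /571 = -1746 /71375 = -0.02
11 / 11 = 1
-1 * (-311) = 311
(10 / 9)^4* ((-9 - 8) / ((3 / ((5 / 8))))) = -106250 / 19683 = -5.40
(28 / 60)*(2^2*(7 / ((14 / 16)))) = 224 / 15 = 14.93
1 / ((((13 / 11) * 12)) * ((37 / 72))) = 66 / 481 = 0.14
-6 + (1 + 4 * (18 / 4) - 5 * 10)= -37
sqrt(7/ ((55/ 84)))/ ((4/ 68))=238* sqrt(165)/ 55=55.58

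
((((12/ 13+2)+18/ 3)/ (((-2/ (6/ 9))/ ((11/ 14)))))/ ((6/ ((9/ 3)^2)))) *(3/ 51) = -319/ 1547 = -0.21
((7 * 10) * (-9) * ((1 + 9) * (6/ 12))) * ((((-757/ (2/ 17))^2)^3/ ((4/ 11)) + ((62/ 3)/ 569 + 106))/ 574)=-6396704297844374388859424652075/ 5972224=-1071075749644416282587429.00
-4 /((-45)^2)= -4 /2025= -0.00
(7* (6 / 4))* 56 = 588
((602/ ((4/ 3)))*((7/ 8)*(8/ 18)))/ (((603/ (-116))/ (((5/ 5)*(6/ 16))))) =-61103/ 4824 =-12.67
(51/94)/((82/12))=153/1927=0.08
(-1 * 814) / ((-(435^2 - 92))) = 814 / 189133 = 0.00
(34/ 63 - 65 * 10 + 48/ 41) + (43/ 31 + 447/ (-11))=-605586284/ 880803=-687.54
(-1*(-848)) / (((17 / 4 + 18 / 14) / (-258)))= -6125952 / 155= -39522.27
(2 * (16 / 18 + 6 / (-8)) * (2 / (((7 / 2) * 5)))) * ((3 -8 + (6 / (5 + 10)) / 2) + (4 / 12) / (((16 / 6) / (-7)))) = -227 / 1260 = -0.18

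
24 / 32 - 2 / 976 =365 / 488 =0.75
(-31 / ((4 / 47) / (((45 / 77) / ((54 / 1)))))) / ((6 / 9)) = -7285 / 1232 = -5.91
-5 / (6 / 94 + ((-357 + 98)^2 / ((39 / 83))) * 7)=-9165 / 1831780984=-0.00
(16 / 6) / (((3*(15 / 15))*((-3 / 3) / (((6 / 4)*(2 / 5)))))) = -8 / 15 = -0.53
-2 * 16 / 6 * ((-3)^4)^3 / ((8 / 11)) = -3897234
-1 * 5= -5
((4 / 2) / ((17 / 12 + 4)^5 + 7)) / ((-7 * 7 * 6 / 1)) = -82944 / 56939590001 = -0.00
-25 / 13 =-1.92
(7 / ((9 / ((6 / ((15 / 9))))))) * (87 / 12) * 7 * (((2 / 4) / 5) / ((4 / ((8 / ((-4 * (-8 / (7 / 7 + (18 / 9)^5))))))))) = 46893 / 1600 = 29.31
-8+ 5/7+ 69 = 432/7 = 61.71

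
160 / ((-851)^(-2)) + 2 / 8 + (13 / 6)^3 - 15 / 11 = 275312273681 / 2376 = 115872169.06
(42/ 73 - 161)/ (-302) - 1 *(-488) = 10770159/ 22046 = 488.53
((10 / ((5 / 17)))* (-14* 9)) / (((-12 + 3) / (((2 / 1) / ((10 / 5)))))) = 476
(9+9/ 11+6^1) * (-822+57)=-12100.91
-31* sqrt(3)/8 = -6.71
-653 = -653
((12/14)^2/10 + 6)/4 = 372/245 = 1.52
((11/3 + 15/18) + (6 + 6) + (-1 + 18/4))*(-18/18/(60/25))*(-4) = 100/3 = 33.33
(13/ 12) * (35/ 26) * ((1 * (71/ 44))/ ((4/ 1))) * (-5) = -12425/ 4224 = -2.94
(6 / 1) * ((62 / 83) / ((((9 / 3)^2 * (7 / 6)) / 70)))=2480 / 83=29.88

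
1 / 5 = 0.20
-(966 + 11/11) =-967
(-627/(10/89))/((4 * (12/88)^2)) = -2250721/30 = -75024.03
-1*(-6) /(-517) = -0.01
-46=-46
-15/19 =-0.79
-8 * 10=-80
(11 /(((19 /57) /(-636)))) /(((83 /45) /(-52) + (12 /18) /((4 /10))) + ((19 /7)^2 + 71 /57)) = -45723197520 /22317307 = -2048.78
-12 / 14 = -6 / 7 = -0.86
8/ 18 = 4/ 9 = 0.44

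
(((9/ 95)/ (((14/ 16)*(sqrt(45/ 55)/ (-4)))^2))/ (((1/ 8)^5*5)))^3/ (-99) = -4571250755417816566857728/ 113477975296875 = -40283154008.16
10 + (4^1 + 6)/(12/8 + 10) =250/23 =10.87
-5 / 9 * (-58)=32.22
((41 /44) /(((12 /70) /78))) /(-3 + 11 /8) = -2870 /11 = -260.91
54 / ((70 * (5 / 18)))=486 / 175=2.78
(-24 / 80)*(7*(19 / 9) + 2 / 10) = -337 / 75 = -4.49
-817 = -817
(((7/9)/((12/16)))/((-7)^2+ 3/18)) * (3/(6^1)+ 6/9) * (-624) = -40768/2655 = -15.36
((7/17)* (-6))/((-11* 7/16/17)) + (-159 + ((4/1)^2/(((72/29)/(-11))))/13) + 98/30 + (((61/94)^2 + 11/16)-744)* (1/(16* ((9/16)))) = -53448657851/227438640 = -235.00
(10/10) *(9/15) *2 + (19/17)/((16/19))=3437/1360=2.53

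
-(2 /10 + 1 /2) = -7 /10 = -0.70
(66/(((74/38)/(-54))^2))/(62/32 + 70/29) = 10745716608/921337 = 11663.18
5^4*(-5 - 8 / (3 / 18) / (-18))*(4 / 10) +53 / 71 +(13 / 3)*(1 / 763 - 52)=-131301458 / 162519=-807.91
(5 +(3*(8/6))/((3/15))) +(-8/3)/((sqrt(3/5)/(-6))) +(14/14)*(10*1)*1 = 16*sqrt(15)/3 +35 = 55.66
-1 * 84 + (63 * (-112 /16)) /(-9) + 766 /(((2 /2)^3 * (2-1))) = 731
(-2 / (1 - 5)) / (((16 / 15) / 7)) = 105 / 32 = 3.28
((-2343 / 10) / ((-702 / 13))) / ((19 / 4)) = 781 / 855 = 0.91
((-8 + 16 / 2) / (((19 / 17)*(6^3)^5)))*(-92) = 0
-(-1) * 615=615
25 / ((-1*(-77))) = 0.32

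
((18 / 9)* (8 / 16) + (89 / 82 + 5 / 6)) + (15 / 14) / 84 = 2.93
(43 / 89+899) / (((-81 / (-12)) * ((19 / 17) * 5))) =5443672 / 228285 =23.85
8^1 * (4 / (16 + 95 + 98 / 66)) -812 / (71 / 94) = -8851705 / 8236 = -1074.76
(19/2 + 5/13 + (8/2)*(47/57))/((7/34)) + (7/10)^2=4781009/74100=64.52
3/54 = 0.06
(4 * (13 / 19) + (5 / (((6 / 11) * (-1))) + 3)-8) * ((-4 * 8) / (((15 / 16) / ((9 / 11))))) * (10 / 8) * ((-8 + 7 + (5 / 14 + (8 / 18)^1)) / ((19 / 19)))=-1042400 / 13167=-79.17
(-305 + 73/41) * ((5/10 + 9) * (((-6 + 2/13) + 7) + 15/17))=-53146800/9061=-5865.45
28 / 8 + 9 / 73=529 / 146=3.62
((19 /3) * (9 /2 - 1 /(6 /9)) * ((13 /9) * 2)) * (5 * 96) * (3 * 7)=553280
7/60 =0.12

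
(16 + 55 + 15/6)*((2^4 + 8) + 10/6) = 3773/2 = 1886.50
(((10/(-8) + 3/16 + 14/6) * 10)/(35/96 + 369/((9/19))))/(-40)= -61/149638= -0.00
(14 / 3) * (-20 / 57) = -280 / 171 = -1.64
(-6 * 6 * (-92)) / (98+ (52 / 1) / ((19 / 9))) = 27.01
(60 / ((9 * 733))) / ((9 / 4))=80 / 19791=0.00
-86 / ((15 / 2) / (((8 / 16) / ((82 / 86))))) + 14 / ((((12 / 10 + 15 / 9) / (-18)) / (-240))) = 557768986 / 26445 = 21091.66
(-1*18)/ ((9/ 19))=-38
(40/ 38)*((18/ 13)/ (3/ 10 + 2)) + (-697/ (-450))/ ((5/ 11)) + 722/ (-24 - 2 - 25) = -2198105641/ 217298250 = -10.12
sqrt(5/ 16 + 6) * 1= sqrt(101)/ 4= 2.51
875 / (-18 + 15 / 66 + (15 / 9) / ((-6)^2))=-1039500 / 21059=-49.36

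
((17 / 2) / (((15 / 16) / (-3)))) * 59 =-8024 / 5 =-1604.80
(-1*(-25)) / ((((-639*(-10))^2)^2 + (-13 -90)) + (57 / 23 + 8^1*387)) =575 / 38346988979498896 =0.00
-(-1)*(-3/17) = -3/17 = -0.18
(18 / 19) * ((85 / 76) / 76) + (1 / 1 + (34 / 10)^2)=17248933 / 1371800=12.57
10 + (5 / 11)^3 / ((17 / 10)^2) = 3859090 / 384659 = 10.03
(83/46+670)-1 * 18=30075/46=653.80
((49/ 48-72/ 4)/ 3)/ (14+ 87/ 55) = -44825/ 123408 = -0.36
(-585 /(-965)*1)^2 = 0.37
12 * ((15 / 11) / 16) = 1.02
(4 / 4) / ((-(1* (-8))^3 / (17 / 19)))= 17 / 9728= 0.00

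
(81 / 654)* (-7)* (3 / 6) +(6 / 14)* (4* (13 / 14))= 24747 / 21364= 1.16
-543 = -543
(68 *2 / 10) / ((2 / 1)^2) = 17 / 5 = 3.40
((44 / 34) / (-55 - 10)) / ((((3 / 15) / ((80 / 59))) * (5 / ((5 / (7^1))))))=-1760 / 91273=-0.02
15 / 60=1 / 4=0.25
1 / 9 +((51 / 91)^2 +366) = 366.43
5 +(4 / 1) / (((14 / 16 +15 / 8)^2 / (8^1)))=1117 / 121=9.23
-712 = -712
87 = 87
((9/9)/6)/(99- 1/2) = 0.00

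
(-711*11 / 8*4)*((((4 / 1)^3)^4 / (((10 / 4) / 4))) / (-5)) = 524858425344 / 25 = 20994337013.76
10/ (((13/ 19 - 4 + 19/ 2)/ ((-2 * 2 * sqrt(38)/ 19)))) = -16 * sqrt(38)/ 47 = -2.10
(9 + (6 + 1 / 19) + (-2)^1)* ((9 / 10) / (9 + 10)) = 1116 / 1805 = 0.62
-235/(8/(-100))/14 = 5875/28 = 209.82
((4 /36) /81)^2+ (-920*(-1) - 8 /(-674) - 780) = 25075512481 /179095617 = 140.01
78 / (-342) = -13 / 57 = -0.23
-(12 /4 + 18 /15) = -21 /5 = -4.20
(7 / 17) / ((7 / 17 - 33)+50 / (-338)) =-1183 / 94051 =-0.01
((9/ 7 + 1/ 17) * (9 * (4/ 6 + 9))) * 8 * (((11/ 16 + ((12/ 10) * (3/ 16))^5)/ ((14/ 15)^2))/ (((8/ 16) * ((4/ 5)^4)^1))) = 1379235884175/ 382140416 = 3609.24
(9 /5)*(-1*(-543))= 4887 /5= 977.40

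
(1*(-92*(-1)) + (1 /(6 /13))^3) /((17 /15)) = 110345 /1224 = 90.15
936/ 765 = 104/ 85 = 1.22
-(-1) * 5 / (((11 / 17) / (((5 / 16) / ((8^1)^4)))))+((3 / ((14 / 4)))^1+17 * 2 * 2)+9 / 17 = 5952488847 / 85786624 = 69.39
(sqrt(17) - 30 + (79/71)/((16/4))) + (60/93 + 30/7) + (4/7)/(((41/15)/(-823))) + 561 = sqrt(17) + 920123611/2526748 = 368.28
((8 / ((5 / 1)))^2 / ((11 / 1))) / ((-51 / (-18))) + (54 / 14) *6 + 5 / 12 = 9284081 / 392700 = 23.64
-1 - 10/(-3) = 7/3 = 2.33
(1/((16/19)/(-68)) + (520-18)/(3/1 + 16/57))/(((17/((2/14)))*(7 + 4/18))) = 97299/1157156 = 0.08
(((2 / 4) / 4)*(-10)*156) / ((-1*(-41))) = -195 / 41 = -4.76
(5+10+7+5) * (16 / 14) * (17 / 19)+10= 5002 / 133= 37.61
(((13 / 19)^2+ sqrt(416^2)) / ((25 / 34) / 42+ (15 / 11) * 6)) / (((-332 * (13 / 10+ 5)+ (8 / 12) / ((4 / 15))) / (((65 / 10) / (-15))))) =157441284 / 14943491393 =0.01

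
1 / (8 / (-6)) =-3 / 4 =-0.75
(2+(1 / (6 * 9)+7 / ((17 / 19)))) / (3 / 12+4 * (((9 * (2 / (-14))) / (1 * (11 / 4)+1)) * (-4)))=1.72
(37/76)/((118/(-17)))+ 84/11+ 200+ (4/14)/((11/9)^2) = 1578104277/7595896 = 207.76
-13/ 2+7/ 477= -6187/ 954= -6.49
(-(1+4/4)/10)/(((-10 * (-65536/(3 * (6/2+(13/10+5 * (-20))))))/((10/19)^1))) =2871/62259200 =0.00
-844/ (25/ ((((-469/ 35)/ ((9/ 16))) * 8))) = 7238144/ 1125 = 6433.91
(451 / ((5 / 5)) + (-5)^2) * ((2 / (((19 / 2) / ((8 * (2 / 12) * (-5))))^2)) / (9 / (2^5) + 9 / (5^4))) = 30464000000 / 19211337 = 1585.73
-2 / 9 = -0.22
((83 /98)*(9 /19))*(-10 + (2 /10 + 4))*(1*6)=-64989 /4655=-13.96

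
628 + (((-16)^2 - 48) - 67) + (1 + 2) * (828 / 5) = 6329 / 5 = 1265.80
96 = 96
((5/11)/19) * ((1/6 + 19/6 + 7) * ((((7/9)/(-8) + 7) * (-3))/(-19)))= 77035/285912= 0.27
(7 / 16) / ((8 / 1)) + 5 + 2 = 7.05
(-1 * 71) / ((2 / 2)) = -71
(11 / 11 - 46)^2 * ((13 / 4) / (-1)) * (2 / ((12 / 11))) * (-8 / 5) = 19305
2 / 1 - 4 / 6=4 / 3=1.33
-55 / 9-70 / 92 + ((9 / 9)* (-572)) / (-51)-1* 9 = -32771 / 7038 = -4.66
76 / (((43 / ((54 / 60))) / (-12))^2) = 221616 / 46225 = 4.79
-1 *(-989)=989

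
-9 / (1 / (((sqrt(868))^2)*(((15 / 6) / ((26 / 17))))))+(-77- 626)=-13472.62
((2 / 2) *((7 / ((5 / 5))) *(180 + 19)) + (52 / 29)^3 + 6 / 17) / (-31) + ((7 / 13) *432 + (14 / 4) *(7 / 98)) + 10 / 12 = 378087488047 / 2005068468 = 188.57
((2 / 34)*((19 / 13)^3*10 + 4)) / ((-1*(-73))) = 77378 / 2726477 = 0.03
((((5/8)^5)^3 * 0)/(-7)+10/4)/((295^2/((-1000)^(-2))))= 1/34810000000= 0.00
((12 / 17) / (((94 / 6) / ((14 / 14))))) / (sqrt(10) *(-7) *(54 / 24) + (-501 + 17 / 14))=-7052976 / 77457946787 + 222264 *sqrt(10) / 77457946787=-0.00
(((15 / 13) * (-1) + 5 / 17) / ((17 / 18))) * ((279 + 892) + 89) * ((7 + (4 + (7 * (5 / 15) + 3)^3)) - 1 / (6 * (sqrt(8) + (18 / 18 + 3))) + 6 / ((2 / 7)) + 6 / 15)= -792980580 / 3757 - 179550 * sqrt(2) / 3757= -211135.08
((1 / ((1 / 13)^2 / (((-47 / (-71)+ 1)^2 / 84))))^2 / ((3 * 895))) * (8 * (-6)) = -0.55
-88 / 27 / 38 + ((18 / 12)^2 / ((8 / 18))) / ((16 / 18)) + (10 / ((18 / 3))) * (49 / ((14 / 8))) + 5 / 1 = 57.28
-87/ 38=-2.29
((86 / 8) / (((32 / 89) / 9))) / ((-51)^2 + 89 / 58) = 0.10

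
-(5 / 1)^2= -25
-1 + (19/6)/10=-41/60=-0.68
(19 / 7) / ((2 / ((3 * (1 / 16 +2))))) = 8.40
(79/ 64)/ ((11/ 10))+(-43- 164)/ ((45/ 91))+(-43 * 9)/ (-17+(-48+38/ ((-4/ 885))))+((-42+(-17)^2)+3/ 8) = -170.06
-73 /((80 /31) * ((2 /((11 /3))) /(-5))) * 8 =24893 /12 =2074.42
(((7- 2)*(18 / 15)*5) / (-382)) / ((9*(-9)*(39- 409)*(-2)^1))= 0.00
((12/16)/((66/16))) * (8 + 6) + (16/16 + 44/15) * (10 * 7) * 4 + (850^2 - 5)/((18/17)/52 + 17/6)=1443308171/5676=254282.62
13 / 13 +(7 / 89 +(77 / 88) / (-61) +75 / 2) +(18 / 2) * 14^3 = 1074271597 / 43432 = 24734.56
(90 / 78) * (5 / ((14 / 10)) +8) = 1215 / 91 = 13.35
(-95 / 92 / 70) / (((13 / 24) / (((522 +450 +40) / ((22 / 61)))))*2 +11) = -183 / 136465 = -0.00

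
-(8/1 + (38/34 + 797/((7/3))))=-41732/119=-350.69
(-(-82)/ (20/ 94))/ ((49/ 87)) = 167649/ 245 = 684.28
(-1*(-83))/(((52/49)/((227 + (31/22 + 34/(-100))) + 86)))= 351262723/14300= 24563.83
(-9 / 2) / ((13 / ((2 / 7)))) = -0.10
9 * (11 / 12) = 8.25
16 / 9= 1.78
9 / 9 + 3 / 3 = 2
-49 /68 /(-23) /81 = 49 /126684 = 0.00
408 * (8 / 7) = 466.29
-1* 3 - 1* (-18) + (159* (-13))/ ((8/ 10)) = -10275/ 4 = -2568.75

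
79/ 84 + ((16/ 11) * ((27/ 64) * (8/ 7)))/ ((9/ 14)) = 2.03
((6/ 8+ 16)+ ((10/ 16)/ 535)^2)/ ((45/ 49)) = 601393121/ 32973120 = 18.24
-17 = -17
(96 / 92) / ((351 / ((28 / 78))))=112 / 104949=0.00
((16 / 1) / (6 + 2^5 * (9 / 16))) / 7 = 2 / 21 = 0.10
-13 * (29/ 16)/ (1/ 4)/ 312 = -29/ 96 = -0.30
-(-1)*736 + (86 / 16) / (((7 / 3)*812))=33467521 / 45472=736.00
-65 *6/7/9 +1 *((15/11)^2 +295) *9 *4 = 27139790/2541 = 10680.75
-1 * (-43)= 43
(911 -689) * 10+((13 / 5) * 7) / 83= 921391 / 415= 2220.22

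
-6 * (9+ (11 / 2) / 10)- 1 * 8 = -653 / 10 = -65.30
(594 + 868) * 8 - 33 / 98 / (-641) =734719361 / 62818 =11696.00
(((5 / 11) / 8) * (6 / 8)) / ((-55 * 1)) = -3 / 3872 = -0.00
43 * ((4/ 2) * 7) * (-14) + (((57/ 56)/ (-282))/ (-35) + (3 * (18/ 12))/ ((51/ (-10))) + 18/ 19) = -501542359383/ 59509520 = -8427.93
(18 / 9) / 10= 1 / 5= 0.20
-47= -47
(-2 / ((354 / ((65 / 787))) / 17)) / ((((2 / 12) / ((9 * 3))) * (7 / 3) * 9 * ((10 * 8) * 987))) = -663 / 855481592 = -0.00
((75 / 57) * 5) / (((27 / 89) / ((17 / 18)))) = 189125 / 9234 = 20.48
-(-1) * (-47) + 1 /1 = -46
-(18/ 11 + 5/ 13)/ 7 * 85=-24565/ 1001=-24.54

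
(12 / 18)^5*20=640 / 243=2.63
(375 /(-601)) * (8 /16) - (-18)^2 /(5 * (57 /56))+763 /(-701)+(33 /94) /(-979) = -10892920382069 /167418697885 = -65.06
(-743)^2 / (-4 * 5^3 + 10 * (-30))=-690.06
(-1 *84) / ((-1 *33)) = 28 / 11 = 2.55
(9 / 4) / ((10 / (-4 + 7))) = 27 / 40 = 0.68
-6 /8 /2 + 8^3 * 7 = 28669 /8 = 3583.62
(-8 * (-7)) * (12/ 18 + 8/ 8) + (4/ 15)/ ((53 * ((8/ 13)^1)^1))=49471/ 530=93.34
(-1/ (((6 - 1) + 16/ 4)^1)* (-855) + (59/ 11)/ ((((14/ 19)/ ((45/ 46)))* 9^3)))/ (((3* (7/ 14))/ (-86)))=-2344230355/ 430353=-5447.23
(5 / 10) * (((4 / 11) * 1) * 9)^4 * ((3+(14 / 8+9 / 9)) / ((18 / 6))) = 1609632 / 14641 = 109.94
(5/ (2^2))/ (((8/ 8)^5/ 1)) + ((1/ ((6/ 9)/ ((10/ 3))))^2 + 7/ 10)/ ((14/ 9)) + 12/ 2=23.77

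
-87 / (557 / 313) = -27231 / 557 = -48.89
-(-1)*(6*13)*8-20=604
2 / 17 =0.12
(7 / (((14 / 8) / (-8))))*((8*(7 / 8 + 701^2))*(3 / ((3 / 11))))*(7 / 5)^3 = -94927834848 / 25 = -3797113393.92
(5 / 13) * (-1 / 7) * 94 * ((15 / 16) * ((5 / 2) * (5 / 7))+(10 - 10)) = -88125 / 10192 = -8.65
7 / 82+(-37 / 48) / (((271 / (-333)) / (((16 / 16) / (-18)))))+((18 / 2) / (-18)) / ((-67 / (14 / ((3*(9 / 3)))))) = 9509191 / 214397856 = 0.04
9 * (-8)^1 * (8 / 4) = -144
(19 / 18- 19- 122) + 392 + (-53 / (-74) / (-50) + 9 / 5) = 8452913 / 33300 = 253.84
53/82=0.65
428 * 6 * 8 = 20544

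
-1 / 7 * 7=-1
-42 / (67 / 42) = -1764 / 67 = -26.33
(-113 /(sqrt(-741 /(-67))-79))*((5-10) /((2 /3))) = -8971635 /834812-1695*sqrt(49647) /834812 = -11.20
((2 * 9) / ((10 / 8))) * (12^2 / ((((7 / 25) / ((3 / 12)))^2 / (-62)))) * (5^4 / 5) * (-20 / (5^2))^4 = -257126400 / 49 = -5247477.55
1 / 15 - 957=-14354 / 15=-956.93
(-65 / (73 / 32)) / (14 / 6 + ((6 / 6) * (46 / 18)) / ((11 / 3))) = -9.40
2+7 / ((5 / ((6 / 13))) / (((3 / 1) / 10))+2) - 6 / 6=1.18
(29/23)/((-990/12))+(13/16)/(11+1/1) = 12733/242880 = 0.05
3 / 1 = 3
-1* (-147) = 147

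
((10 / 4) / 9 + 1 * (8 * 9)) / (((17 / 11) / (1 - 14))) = -186043 / 306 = -607.98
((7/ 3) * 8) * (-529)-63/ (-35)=-148093/ 15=-9872.87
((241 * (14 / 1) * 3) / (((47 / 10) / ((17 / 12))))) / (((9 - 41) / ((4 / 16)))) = -143395 / 6016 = -23.84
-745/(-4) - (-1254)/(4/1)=1999/4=499.75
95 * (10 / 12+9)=5605 / 6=934.17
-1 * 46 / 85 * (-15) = 138 / 17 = 8.12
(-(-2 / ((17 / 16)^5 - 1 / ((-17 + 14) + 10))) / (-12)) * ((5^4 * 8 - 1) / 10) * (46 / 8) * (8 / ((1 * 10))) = -210983714816 / 666781725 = -316.42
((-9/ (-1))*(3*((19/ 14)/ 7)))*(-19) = -9747/ 98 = -99.46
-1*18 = -18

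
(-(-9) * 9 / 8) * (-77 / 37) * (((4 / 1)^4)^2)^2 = -90499023733.62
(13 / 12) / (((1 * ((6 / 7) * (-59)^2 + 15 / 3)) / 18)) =0.01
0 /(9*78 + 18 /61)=0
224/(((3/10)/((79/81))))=176960/243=728.23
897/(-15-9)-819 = -6851/8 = -856.38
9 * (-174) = -1566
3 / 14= 0.21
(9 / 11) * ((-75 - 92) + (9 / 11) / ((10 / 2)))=-82584 / 605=-136.50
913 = 913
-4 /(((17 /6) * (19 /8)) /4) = -768 /323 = -2.38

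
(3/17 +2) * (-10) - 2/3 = -1144/51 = -22.43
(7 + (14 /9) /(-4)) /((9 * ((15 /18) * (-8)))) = -119 /1080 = -0.11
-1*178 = -178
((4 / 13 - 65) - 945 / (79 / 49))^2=446763907216 / 1054729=423581.70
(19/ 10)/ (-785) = -19/ 7850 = -0.00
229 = 229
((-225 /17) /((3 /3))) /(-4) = 225 /68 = 3.31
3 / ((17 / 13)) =39 / 17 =2.29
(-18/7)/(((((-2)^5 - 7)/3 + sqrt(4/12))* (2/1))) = 9* sqrt(3)/3542 + 351/3542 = 0.10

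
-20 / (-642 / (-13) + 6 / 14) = -1820 / 4533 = -0.40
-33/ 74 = -0.45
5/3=1.67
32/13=2.46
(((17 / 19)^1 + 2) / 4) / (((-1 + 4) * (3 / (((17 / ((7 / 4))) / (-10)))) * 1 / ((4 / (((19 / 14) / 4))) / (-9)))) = 2992 / 29241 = 0.10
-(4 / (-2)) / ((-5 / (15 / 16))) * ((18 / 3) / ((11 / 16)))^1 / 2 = -18 / 11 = -1.64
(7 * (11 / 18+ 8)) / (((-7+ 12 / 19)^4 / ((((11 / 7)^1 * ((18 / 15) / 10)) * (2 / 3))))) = 4039951 / 876922695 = 0.00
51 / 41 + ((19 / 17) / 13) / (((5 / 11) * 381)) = 21479824 / 17261205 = 1.24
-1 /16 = -0.06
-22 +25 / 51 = -1097 / 51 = -21.51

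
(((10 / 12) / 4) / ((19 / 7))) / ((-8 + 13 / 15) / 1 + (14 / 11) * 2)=-1925 / 115064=-0.02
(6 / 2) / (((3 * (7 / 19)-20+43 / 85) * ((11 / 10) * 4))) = -24225 / 653356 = -0.04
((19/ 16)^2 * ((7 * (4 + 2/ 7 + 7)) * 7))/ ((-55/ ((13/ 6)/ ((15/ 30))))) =-2595229/ 42240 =-61.44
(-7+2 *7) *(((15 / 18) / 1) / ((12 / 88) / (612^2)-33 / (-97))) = 44404272 / 2589707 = 17.15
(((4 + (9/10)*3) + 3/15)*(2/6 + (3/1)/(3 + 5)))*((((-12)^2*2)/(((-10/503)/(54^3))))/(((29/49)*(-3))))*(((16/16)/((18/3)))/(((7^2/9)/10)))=278720255448/145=1922208658.26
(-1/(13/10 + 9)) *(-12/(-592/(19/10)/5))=-285/15244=-0.02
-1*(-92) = 92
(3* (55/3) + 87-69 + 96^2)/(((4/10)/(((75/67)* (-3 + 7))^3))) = 627007500000/300763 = 2084722.85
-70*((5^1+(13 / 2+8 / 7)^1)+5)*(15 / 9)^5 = -3859375 / 243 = -15882.20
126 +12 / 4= 129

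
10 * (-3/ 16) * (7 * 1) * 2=-105/ 4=-26.25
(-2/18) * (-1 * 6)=2/3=0.67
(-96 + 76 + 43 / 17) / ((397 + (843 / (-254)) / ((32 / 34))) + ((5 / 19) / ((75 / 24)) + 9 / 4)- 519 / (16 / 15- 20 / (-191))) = 96204572640 / 260243375059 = 0.37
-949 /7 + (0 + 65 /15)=-2756 /21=-131.24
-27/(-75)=0.36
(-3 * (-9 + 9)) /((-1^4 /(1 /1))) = 0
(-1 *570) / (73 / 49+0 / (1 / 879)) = -27930 / 73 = -382.60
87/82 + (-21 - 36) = -4587/82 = -55.94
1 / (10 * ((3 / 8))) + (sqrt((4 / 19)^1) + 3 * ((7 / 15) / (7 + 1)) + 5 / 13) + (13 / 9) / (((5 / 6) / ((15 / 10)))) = 2 * sqrt(19) / 19 + 1069 / 312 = 3.89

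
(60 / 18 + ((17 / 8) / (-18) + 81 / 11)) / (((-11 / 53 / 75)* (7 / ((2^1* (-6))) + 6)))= -341585 / 484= -705.75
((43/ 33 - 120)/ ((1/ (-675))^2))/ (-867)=198298125/ 3179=62377.52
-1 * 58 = -58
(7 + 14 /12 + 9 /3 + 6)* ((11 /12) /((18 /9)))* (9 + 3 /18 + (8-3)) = 96305 /864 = 111.46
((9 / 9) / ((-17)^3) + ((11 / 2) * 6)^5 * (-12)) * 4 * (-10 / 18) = 46145324594180 / 44217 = 1043610480.00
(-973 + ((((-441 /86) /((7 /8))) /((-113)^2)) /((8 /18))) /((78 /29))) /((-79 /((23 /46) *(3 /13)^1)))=41670907341 /29322374068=1.42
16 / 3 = 5.33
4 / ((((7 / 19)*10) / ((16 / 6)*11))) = 3344 / 105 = 31.85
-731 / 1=-731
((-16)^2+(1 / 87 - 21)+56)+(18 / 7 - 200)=56992 / 609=93.58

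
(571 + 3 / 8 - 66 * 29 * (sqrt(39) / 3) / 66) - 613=-101.99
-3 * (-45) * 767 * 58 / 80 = 600561 / 8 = 75070.12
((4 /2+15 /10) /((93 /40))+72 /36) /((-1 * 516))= -163 /23994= -0.01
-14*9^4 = -91854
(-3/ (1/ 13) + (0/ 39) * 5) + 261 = 222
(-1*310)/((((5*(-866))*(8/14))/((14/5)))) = 1519/4330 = 0.35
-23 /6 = -3.83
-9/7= -1.29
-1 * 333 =-333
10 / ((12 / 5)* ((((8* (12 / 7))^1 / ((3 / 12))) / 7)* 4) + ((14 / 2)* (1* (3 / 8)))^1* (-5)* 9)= -19600 / 84069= -0.23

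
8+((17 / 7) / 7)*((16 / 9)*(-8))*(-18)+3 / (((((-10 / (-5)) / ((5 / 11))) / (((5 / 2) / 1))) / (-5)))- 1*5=179581 / 2156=83.29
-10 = -10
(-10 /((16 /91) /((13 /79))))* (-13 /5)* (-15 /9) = -40.56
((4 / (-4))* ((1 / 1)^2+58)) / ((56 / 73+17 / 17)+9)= -4307 / 786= -5.48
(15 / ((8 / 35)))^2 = 275625 / 64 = 4306.64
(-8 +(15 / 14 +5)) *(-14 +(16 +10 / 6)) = -99 / 14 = -7.07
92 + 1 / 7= 92.14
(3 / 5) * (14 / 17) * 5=42 / 17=2.47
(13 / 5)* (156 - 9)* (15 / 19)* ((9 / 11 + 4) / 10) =303849 / 2090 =145.38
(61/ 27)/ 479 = 61/ 12933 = 0.00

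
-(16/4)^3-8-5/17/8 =-9797/136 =-72.04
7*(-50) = -350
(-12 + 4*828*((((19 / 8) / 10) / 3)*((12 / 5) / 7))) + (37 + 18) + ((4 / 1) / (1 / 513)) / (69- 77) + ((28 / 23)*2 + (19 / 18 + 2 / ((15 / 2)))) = -4341416 / 36225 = -119.85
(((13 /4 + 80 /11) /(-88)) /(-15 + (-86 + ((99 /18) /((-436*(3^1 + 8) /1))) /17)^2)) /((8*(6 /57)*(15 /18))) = -30205458373 /1308400832891900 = -0.00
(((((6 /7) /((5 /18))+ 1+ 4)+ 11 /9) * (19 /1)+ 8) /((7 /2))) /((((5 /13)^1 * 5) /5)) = 1513928 /11025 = 137.32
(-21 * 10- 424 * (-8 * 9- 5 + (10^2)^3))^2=179748493628223844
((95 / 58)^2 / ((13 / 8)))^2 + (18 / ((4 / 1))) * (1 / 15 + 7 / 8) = 66585035771 / 9562439120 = 6.96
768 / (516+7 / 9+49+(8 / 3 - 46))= 3456 / 2351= 1.47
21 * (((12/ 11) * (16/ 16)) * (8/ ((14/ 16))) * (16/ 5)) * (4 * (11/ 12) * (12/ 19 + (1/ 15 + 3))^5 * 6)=10655970217533636608/ 1044604265625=10200963.72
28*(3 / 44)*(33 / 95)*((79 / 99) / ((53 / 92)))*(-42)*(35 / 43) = -14957544 / 476311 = -31.40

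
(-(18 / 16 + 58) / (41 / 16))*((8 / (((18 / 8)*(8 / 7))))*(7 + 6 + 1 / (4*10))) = -934.98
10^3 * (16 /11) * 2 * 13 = 416000 /11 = 37818.18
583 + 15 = 598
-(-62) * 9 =558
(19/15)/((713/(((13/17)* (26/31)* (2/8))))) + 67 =755262721/11272530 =67.00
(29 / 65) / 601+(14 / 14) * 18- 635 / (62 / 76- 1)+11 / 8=7583494749 / 2187640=3466.52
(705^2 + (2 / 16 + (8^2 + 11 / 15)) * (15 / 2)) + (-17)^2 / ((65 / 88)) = 517818807 / 1040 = 497902.70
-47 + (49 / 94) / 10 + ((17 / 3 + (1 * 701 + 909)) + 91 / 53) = 234717331 / 149460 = 1570.44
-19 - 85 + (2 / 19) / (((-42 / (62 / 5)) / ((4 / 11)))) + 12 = -2019188 / 21945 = -92.01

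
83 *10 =830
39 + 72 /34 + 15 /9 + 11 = 2743 /51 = 53.78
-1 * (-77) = 77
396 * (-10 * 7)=-27720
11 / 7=1.57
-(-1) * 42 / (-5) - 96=-522 / 5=-104.40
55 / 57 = 0.96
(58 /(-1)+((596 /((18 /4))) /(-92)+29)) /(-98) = 6301 /20286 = 0.31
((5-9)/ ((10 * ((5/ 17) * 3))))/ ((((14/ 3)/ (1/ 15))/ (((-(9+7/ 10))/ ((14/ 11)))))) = 18139/ 367500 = 0.05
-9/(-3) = 3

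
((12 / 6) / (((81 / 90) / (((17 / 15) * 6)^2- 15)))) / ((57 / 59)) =184316 / 2565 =71.86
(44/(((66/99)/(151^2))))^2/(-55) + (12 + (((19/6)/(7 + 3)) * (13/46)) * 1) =-22728566652085/552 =-41174939587.11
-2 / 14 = -1 / 7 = -0.14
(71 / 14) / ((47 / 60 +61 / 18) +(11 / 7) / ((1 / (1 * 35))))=6390 / 74557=0.09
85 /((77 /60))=5100 /77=66.23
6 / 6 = 1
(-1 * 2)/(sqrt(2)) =-sqrt(2) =-1.41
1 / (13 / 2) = 0.15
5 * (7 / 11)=35 / 11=3.18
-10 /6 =-5 /3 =-1.67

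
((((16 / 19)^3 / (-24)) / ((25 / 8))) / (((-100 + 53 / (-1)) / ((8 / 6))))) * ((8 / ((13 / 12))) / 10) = 262144 / 5115956625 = 0.00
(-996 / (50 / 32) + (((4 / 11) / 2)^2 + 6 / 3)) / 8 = -961053 / 12100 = -79.43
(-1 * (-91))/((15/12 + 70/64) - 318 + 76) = -2912/7669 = -0.38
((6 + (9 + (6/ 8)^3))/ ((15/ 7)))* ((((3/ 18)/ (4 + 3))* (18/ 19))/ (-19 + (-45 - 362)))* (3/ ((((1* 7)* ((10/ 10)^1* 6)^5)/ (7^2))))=-2303/ 2237829120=-0.00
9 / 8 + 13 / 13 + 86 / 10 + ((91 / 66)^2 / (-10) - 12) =-3191 / 2178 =-1.47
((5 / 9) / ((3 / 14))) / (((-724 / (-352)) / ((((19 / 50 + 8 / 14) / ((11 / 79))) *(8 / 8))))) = 23384 / 2715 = 8.61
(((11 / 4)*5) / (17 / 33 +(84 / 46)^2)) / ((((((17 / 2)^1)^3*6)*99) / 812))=4725028 / 594320697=0.01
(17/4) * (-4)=-17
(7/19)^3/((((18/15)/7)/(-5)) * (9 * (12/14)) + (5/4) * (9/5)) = 1680700/66731211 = 0.03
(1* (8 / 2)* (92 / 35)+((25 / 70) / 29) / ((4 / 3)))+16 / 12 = 288833 / 24360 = 11.86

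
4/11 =0.36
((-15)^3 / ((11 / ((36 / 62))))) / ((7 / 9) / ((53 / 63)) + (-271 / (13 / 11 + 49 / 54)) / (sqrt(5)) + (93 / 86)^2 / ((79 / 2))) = 107006177719961792544487500 / 2117815288474651828962816191 + 264497060529533341143198000* sqrt(5) / 192528662588604711723892381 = 3.12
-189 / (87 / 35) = -2205 / 29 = -76.03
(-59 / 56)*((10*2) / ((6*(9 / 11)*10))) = -649 / 1512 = -0.43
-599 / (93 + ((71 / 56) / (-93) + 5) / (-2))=-6.62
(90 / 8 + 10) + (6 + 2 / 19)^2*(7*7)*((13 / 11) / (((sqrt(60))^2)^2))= 78088243 / 3573900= 21.85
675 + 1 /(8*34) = 183601 /272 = 675.00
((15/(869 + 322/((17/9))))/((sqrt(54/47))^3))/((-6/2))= -3995*sqrt(282)/17176212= -0.00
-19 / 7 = -2.71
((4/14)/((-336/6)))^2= 1/38416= 0.00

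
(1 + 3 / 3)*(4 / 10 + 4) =44 / 5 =8.80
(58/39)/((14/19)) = 551/273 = 2.02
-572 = -572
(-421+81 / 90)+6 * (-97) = -10021 / 10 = -1002.10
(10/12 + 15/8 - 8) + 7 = 41/24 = 1.71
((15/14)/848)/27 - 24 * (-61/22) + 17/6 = 81542887/1175328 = 69.38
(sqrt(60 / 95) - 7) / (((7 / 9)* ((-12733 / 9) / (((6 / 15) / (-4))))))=-81 / 127330+ 81* sqrt(57) / 8467445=-0.00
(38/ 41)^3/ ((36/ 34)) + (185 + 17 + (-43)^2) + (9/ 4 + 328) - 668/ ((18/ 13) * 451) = 7220234055/ 3032524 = 2380.93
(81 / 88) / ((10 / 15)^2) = 729 / 352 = 2.07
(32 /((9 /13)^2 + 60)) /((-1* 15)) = -5408 /153315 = -0.04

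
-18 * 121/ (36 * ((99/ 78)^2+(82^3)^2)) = -40898/ 205508509883713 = -0.00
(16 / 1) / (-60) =-4 / 15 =-0.27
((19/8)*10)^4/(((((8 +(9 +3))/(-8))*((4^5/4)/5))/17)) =-42256.49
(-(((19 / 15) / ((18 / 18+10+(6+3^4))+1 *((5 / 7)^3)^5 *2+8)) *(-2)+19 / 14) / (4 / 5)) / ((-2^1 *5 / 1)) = 35228881377904901 / 211387073188287360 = 0.17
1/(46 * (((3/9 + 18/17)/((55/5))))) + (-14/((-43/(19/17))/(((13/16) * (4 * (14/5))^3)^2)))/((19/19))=17687761584463939/37303843750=474153.86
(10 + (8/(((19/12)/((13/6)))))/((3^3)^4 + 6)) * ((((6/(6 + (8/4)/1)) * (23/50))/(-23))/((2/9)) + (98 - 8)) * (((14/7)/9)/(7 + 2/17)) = 44552984753/1586748900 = 28.08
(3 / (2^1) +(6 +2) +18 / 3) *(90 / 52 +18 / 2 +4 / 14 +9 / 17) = 1107413 / 6188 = 178.96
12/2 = 6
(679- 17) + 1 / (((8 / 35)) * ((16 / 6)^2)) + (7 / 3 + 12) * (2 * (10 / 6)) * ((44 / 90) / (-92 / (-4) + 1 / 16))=10155611515 / 15303168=663.63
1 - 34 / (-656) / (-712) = 233519 / 233536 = 1.00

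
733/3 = 244.33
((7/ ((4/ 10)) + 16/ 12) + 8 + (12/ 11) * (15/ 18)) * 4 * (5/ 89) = 18310/ 2937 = 6.23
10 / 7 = 1.43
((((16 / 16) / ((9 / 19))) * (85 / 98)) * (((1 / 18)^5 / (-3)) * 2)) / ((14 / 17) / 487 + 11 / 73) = -976052705 / 230218149448224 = -0.00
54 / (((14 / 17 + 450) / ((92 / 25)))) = 10557 / 23950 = 0.44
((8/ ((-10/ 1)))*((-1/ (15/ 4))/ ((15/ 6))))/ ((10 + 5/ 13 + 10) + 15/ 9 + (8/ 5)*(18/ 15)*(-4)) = 104/ 17515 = 0.01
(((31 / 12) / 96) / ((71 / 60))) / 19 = 155 / 129504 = 0.00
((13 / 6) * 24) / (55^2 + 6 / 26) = 169 / 9832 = 0.02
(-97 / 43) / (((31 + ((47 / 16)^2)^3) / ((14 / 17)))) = -22783459328 / 8259794897275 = -0.00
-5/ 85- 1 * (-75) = 1274/ 17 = 74.94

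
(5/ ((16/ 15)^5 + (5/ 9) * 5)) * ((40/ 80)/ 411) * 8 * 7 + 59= 25561155433/ 432639287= 59.08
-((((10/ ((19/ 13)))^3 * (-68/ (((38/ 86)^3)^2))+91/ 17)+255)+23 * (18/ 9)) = 16052887461632834968/ 5485690862243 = 2926320.11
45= 45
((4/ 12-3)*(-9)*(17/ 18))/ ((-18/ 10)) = -340/ 27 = -12.59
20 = 20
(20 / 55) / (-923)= -4 / 10153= -0.00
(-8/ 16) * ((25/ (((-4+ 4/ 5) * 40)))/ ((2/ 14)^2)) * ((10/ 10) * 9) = 11025/ 256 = 43.07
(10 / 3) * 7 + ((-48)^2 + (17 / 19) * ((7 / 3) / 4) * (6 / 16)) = 4245413 / 1824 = 2327.53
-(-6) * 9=54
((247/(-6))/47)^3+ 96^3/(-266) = -9922446345283/2982627144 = -3326.75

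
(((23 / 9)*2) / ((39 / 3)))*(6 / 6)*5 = 230 / 117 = 1.97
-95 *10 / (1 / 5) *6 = -28500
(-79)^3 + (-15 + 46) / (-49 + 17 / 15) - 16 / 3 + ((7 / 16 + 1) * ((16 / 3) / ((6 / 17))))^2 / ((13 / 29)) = -743945615987 / 1512108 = -491992.38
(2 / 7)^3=8 / 343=0.02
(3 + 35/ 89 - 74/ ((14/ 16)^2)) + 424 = 1442358/ 4361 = 330.74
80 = 80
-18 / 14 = -9 / 7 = -1.29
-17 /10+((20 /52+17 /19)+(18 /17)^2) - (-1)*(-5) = -3069141 /713830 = -4.30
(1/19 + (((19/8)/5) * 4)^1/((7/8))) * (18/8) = 13311/2660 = 5.00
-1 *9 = -9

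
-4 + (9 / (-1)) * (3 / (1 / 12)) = -328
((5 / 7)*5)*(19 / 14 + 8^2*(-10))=-223525 / 98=-2280.87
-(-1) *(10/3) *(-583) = -5830/3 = -1943.33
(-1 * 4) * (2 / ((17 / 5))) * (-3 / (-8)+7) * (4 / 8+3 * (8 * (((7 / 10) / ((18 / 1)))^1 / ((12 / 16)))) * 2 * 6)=-27317 / 102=-267.81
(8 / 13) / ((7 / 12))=1.05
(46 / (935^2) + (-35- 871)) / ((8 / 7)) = -1386083657 / 1748450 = -792.75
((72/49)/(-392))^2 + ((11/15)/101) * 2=126948337/8733673515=0.01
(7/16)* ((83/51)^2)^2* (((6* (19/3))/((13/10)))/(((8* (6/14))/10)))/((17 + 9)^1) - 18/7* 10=-12024404835395/768310347168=-15.65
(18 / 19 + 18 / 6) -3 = 18 / 19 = 0.95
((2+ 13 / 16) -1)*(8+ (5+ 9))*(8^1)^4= 163328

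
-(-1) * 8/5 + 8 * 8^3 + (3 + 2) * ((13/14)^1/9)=2581813/630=4098.12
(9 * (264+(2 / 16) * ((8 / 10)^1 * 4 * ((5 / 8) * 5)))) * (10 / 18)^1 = 5305 / 4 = 1326.25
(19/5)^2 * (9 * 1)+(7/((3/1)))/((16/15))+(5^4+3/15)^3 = 488750414311/2000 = 244375207.16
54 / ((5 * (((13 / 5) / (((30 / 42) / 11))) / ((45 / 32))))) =6075 / 16016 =0.38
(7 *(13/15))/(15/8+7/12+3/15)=2.28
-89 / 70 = -1.27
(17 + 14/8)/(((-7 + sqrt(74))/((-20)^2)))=2100 + 300*sqrt(74)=4680.70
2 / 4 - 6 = -11 / 2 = -5.50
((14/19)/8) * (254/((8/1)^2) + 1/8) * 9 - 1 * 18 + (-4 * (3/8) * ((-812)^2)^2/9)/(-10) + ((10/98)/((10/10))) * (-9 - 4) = 12951610503449507/1787520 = 7245575156.33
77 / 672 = 11 / 96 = 0.11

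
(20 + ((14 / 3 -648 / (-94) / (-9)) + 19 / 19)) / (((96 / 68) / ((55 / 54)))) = 3282785 / 182736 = 17.96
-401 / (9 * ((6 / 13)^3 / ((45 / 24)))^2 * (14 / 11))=-532276362475 / 41803776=-12732.73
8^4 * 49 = 200704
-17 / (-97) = 17 / 97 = 0.18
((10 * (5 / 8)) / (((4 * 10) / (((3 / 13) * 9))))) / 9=15 / 416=0.04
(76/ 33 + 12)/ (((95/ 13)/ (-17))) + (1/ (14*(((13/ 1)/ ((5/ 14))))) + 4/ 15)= -87880391/ 2662660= -33.00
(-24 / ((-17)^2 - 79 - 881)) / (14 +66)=3 / 6710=0.00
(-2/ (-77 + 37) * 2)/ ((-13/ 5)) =-1/ 26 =-0.04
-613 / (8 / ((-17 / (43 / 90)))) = 468945 / 172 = 2726.42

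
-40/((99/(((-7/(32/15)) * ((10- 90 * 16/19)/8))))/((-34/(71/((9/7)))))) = 796875/118712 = 6.71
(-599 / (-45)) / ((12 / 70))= 4193 / 54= 77.65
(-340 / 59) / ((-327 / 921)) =104380 / 6431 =16.23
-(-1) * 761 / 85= 761 / 85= 8.95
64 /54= 32 /27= 1.19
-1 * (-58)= 58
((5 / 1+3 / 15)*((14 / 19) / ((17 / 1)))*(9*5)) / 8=819 / 646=1.27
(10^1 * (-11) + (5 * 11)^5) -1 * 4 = 503284261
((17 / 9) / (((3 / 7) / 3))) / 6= 119 / 54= 2.20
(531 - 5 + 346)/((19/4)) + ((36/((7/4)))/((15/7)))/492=715116/3895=183.60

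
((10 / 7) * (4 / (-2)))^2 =400 / 49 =8.16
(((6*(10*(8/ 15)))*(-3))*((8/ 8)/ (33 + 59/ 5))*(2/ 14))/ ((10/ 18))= -27/ 49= -0.55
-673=-673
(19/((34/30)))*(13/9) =1235/51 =24.22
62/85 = 0.73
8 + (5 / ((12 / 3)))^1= 37 / 4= 9.25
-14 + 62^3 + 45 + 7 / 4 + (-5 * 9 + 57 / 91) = 86747161 / 364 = 238316.38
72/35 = 2.06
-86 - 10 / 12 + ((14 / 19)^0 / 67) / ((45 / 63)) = -174493 / 2010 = -86.81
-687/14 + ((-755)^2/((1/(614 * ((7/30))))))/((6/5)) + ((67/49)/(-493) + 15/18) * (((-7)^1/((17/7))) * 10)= 35933021547211/528003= 68054578.38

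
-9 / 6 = -3 / 2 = -1.50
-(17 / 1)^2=-289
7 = 7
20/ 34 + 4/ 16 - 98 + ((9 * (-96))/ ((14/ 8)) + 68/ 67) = -589.86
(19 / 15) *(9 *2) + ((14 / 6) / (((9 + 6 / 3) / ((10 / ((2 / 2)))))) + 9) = 5597 / 165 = 33.92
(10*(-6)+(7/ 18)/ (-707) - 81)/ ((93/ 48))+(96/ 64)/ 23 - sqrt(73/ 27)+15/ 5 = -2914823/ 41814 - sqrt(219)/ 9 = -71.35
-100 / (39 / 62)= -6200 / 39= -158.97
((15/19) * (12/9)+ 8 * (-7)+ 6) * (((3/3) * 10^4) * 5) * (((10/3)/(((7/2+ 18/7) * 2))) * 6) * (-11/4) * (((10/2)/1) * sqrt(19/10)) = 1790250000 * sqrt(190)/323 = 76399050.40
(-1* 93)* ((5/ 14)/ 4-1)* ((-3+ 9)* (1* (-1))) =-14229/ 28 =-508.18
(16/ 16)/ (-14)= -1/ 14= -0.07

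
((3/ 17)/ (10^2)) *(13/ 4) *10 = 39/ 680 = 0.06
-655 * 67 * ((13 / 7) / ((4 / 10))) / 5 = -570505 / 14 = -40750.36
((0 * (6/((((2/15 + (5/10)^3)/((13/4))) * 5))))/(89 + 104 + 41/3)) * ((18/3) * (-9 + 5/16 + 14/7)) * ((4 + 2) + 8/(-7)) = 0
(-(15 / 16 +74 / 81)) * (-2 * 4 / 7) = 2399 / 1134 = 2.12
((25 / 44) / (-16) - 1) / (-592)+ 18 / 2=3751641 / 416768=9.00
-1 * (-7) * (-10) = -70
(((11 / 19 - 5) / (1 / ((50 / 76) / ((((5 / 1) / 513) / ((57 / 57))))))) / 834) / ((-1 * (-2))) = -945 / 5282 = -0.18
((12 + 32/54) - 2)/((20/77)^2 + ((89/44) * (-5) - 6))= -6782776/10274877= -0.66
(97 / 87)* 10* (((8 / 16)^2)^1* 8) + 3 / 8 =15781 / 696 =22.67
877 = 877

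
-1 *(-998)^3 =994011992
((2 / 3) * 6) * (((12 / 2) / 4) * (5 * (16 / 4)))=120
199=199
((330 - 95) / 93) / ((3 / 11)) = 2585 / 279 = 9.27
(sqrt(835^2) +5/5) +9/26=21745/26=836.35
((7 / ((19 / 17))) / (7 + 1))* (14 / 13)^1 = 833 / 988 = 0.84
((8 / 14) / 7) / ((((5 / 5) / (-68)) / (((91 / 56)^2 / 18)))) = -2873 / 3528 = -0.81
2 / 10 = 1 / 5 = 0.20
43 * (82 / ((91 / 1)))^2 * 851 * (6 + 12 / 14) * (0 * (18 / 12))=0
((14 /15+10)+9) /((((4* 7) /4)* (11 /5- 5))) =-299 /294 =-1.02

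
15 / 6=5 / 2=2.50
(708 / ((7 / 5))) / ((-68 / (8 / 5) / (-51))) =4248 / 7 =606.86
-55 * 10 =-550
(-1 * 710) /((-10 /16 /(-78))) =-88608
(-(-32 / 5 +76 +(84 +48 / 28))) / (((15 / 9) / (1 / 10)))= -8154 / 875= -9.32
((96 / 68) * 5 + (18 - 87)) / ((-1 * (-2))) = -1053 / 34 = -30.97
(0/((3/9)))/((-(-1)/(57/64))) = 0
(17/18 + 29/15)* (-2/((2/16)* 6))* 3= -1036/45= -23.02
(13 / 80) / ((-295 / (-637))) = 8281 / 23600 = 0.35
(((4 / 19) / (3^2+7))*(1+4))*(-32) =-40 / 19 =-2.11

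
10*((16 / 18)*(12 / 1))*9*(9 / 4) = 2160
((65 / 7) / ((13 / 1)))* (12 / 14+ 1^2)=65 / 49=1.33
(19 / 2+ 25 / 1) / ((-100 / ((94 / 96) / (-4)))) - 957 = -12248519 / 12800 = -956.92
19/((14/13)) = 247/14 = 17.64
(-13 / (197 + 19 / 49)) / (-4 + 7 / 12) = 49 / 2542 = 0.02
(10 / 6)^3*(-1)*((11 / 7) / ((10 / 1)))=-275 / 378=-0.73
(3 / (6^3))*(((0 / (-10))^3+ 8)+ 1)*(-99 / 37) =-99 / 296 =-0.33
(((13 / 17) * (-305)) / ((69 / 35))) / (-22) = 138775 / 25806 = 5.38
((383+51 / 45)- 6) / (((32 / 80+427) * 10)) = 2836 / 32055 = 0.09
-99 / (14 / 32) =-1584 / 7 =-226.29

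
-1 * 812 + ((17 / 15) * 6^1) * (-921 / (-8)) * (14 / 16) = -20321 / 160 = -127.01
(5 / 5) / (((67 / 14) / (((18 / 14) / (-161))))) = -18 / 10787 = -0.00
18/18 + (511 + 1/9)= 4609/9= 512.11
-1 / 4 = -0.25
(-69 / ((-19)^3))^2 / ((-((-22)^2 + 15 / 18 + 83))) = -28566 / 160285316567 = -0.00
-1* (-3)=3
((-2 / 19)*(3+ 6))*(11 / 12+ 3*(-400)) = 43167 / 38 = 1135.97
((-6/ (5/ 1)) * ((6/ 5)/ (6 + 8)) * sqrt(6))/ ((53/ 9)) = -162 * sqrt(6)/ 9275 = -0.04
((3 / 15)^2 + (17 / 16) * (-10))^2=4481689 / 40000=112.04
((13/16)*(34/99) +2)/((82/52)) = 23465/16236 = 1.45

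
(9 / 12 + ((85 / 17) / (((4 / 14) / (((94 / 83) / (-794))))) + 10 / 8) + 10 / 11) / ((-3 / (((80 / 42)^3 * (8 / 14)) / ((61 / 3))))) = -89206144000 / 477777604689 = -0.19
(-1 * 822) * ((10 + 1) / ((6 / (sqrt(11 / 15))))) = -1507 * sqrt(165) / 15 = -1290.52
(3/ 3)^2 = 1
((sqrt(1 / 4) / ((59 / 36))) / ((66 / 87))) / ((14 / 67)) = 17487 / 9086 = 1.92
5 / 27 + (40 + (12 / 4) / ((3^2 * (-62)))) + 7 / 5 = 348023 / 8370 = 41.58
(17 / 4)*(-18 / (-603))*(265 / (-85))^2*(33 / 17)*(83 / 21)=2564617 / 271082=9.46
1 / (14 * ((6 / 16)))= 4 / 21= 0.19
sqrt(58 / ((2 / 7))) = sqrt(203) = 14.25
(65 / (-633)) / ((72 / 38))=-0.05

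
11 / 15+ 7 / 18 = 101 / 90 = 1.12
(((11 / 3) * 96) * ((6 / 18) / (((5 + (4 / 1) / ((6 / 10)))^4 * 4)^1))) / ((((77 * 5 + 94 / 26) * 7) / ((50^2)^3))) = 9094.45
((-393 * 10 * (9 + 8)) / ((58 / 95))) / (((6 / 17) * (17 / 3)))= -54715.09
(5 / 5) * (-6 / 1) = -6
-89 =-89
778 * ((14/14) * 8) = 6224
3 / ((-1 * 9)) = -1 / 3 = -0.33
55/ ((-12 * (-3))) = 55/ 36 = 1.53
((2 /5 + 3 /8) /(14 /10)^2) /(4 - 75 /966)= 3565 /35364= 0.10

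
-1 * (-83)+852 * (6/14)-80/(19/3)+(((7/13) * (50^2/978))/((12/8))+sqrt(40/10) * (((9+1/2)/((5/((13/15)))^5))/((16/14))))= 2335043596156552363/5350309453125000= 436.43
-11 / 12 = -0.92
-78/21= -26/7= -3.71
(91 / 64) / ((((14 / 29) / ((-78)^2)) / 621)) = 356091957 / 32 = 11127873.66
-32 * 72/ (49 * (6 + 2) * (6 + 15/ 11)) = -352/ 441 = -0.80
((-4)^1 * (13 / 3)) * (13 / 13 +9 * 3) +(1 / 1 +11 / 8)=-11591 / 24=-482.96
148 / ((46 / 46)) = 148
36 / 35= 1.03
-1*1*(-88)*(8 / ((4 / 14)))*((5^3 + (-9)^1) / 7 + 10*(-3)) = -33088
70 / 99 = 0.71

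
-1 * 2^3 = -8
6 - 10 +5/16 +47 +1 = 709/16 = 44.31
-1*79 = -79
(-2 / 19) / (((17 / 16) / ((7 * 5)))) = -1120 / 323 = -3.47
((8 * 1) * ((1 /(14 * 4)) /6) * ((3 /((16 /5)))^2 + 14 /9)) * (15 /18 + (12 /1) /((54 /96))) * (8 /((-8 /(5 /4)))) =-532855 /331776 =-1.61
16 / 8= 2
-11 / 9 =-1.22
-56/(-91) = 8/13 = 0.62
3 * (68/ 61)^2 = 13872/ 3721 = 3.73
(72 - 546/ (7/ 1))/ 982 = -3/ 491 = -0.01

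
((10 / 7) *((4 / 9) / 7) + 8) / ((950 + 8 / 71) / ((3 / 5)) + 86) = 31666 / 6534297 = 0.00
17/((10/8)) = 68/5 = 13.60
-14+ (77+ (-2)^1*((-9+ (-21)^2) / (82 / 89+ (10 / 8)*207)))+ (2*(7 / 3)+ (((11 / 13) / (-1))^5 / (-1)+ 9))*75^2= 16120755869775 / 203097271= 79374.56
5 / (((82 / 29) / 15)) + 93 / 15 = 13417 / 410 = 32.72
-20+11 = -9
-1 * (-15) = 15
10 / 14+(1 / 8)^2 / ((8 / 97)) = 3239 / 3584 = 0.90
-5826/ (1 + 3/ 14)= -81564/ 17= -4797.88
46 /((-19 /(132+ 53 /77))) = -321.25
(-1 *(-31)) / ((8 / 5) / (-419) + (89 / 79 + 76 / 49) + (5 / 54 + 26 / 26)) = 13575713130 / 1649395133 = 8.23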